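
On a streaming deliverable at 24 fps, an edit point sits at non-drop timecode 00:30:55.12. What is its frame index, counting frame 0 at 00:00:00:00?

frame 44532

Total seconds to the label: (0 × 3600 + 30 × 60 + 55) = 1855.
Frame index = 1855 × 24 + 12 = 44532.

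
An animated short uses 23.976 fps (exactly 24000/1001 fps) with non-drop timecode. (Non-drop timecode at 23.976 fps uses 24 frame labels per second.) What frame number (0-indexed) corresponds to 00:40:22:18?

58146

Total seconds to the label: (0 × 3600 + 40 × 60 + 22) = 2422.
Frame index = 2422 × 24 + 18 = 58146.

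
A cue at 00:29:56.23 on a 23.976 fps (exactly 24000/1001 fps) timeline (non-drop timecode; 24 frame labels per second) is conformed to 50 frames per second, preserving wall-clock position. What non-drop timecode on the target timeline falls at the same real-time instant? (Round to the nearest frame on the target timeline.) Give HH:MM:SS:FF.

00:29:58:38

Source frame index: (0×3600 + 29×60 + 56) × 24 + 23 = 43127.
Real time: 43127 / (24000/1001) = 43170127/24000 s.
Target frame: (43170127/24000) × (50) = 43170127/480 ≈ 89937.765 → 89938.
At 50 labels/s: frame 89938 → 00:29:58:38.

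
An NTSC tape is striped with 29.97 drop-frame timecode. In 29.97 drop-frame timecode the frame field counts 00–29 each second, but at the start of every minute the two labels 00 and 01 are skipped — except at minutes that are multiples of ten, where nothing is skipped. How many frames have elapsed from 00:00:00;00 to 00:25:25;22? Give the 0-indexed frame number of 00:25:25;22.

Complete 10-minute blocks: 2, each 17982 frames → 35964.
Remaining 5 whole minutes in the current block: 1800 + 4 × 1798 = 8992 frames.
Within the current minute: 25 × 30 + 22 − 2 = 770 (labels ;00/;01 skipped at this minute). Total = 35964 + 8992 + 770 = 45726.

45726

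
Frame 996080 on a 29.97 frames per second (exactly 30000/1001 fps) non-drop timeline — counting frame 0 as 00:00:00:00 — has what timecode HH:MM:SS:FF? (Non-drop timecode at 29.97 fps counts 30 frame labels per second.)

996080 ÷ 30 = 33202 full seconds, remainder 20 frames.
33202 s = 9 h 13 min 22 s.
Timecode: 09:13:22:20.

09:13:22:20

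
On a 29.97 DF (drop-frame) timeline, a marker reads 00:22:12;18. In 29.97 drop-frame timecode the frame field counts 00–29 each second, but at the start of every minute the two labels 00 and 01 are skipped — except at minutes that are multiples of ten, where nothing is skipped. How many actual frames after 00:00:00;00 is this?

Complete 10-minute blocks: 2, each 17982 frames → 35964.
Remaining 2 whole minutes in the current block: 1800 + 1 × 1798 = 3598 frames.
Within the current minute: 12 × 30 + 18 − 2 = 376 (labels ;00/;01 skipped at this minute). Total = 35964 + 3598 + 376 = 39938.

39938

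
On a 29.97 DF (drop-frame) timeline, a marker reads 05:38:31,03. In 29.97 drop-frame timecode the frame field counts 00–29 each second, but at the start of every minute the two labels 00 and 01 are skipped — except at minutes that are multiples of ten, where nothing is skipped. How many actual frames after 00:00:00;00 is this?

608723

As if non-drop at 30 labels/s: (5 × 3600 + 38 × 60 + 31) × 30 + 3 = 609333.
Minute boundaries passed: 338; those not divisible by 10: 338 − 33 = 305; dropped labels = 2 × 305 = 610.
Actual frame index = 609333 − 610 = 608723.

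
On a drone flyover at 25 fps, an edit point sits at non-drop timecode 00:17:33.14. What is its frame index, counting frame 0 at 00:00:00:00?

Total seconds to the label: (0 × 3600 + 17 × 60 + 33) = 1053.
Frame index = 1053 × 25 + 14 = 26339.

26339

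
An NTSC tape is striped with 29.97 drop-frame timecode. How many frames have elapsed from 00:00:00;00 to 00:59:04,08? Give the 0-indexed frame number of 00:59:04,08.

106220

Complete 10-minute blocks: 5, each 17982 frames → 89910.
Remaining 9 whole minutes in the current block: 1800 + 8 × 1798 = 16184 frames.
Within the current minute: 4 × 30 + 8 − 2 = 126 (labels ;00/;01 skipped at this minute). Total = 89910 + 16184 + 126 = 106220.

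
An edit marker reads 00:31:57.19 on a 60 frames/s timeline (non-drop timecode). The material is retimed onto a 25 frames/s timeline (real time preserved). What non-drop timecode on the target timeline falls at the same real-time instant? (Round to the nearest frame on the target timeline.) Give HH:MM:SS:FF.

Source frame index: (0×3600 + 31×60 + 57) × 60 + 19 = 115039.
Real time: 115039 / (60) = 115039/60 s.
Target frame: (115039/60) × (25) = 575195/12 ≈ 47932.917 → 47933.
At 25 labels/s: frame 47933 → 00:31:57:08.

00:31:57:08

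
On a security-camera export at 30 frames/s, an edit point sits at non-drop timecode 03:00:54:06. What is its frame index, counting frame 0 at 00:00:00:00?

frame 325626

Total seconds to the label: (3 × 3600 + 0 × 60 + 54) = 10854.
Frame index = 10854 × 30 + 6 = 325626.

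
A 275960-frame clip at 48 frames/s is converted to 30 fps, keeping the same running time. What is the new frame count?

Target frames = source frames × (target rate / source rate) = 275960 × (30)/(48) = 275960 × 5/8 = 172475.

172475 frames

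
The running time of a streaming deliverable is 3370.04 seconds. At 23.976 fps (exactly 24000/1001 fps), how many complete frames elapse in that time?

80800 frames

Frames = 3370.04 × 24000/1001 = 80880960/1001 ≈ 80800.1598.
Complete frames: 80800.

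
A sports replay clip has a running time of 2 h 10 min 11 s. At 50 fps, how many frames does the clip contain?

2 h 10 min 11 s = 7811 s.
Frames = 7811 × 50 = 390550.

390550 frames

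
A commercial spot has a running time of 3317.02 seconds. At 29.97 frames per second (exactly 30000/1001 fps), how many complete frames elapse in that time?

Frames = 3317.02 × 30000/1001 = 14215800/143 ≈ 99411.1888.
Complete frames: 99411.

99411 frames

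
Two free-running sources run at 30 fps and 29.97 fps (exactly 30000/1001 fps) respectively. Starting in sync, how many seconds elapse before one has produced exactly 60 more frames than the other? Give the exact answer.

2002 seconds

The gap grows by |30000/1001 − 30| = 30/1001 frames per second.
Time for a 60-frame gap: 60 ÷ (30/1001) = 2002 s.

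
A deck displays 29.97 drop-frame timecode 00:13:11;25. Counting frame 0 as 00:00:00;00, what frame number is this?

23731

As if non-drop at 30 labels/s: (0 × 3600 + 13 × 60 + 11) × 30 + 25 = 23755.
Minute boundaries passed: 13; those not divisible by 10: 13 − 1 = 12; dropped labels = 2 × 12 = 24.
Actual frame index = 23755 − 24 = 23731.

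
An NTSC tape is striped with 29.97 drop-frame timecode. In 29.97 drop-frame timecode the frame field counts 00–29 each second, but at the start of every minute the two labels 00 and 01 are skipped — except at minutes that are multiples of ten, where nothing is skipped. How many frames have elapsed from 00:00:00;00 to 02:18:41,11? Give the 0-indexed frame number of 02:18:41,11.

249391

Complete 10-minute blocks: 13, each 17982 frames → 233766.
Remaining 8 whole minutes in the current block: 1800 + 7 × 1798 = 14386 frames.
Within the current minute: 41 × 30 + 11 − 2 = 1239 (labels ;00/;01 skipped at this minute). Total = 233766 + 14386 + 1239 = 249391.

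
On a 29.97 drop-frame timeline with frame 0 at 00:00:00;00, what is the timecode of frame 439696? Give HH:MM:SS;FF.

04:04:31;06

Ten DF minutes hold 17982 frames, so frame 439696 lies in block 24 (frames 431568–449549) with 8128 frames into that block.
The block's first minute is 1800 frames and the rest 1798 each; 8128 frames reaches minute 4, so 24 × 18 + 4 × 2 = 440 labels have been skipped so far.
Adding those back, label number 439696 + 440 = 440136 at 30 labels/s is 14671 s + 6 f = 4 h 4 min 31 s frame 6, i.e. 04:04:31;06.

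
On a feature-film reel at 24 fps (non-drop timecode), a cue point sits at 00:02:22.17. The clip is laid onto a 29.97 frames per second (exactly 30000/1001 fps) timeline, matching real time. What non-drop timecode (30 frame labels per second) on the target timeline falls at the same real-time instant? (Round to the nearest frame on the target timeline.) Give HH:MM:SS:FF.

Source frame index: (0×3600 + 2×60 + 22) × 24 + 17 = 3425.
Real time: 3425 / (24) = 3425/24 s.
Target frame: (3425/24) × (30000/1001) = 4281250/1001 ≈ 4276.973 → 4277.
At 30 labels/s: frame 4277 → 00:02:22:17.

00:02:22:17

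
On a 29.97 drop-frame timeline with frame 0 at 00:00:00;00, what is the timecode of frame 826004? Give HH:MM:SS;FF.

Ten DF minutes hold 17982 frames, so frame 826004 lies in block 45 (frames 809190–827171) with 16814 frames into that block.
The block's first minute is 1800 frames and the rest 1798 each; 16814 frames reaches minute 9, so 45 × 18 + 9 × 2 = 828 labels have been skipped so far.
Adding those back, label number 826004 + 828 = 826832 at 30 labels/s is 27561 s + 2 f = 7 h 39 min 21 s frame 2, i.e. 07:39:21;02.

07:39:21;02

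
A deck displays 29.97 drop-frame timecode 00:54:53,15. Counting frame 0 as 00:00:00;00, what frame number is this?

98707

Complete 10-minute blocks: 5, each 17982 frames → 89910.
Remaining 4 whole minutes in the current block: 1800 + 3 × 1798 = 7194 frames.
Within the current minute: 53 × 30 + 15 − 2 = 1603 (labels ;00/;01 skipped at this minute). Total = 89910 + 7194 + 1603 = 98707.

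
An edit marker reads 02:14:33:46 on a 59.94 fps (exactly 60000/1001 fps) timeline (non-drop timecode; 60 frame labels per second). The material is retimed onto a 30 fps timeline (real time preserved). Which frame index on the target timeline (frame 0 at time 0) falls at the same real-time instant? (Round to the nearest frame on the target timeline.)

frame 242455

Source frame index: (2×3600 + 14×60 + 33) × 60 + 46 = 484426.
Real time: 484426 / (60000/1001) = 242455213/30000 s.
Target frame: (242455213/30000) × (30) = 242455213/1000 ≈ 242455.213 → 242455.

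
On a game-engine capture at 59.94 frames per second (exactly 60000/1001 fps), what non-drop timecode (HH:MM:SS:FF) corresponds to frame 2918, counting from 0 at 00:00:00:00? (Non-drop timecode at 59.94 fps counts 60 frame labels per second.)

00:00:48:38

2918 ÷ 60 = 48 full seconds, remainder 38 frames.
48 s = 0 h 0 min 48 s.
Timecode: 00:00:48:38.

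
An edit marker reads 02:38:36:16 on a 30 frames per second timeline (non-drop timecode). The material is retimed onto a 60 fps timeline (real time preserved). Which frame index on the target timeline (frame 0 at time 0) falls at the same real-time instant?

Source frame index: (2×3600 + 38×60 + 36) × 30 + 16 = 285496.
Real time: 285496 / (30) = 142748/15 s.
Target frame: (142748/15) × (60) = 570992.

frame 570992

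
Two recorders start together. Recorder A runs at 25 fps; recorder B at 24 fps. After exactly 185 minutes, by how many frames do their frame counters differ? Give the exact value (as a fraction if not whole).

11100 frames

185 min = 11100 s.
A emits 25 × 11100 = 277500 frames; B emits 24 × 11100 = 266400.
Difference = 11100 frames; B is behind A.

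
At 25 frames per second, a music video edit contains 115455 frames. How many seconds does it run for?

4618.2 seconds

Running time = 115455 / (25) = 4618.2 s.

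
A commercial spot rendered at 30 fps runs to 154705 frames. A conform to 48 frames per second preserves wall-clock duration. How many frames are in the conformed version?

247528 frames

Target frames = source frames × (target rate / source rate) = 154705 × (48)/(30) = 154705 × 8/5 = 247528.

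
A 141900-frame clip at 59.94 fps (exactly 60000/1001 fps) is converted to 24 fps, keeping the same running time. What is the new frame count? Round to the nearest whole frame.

56817 frames

Frames at target rate = 141900 × (24) / (60000/1001) = 1420419/25 ≈ 56816.760.
Nearest whole frame: 56817.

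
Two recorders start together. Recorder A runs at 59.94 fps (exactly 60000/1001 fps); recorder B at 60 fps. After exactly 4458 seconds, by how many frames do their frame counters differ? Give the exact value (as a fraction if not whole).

267480/1001 frames

A emits 60000/1001 × 4458 = 267480000/1001 frames; B emits 60 × 4458 = 267480.
Difference = 267480/1001 frames (≈ 267.2128); B is ahead of A.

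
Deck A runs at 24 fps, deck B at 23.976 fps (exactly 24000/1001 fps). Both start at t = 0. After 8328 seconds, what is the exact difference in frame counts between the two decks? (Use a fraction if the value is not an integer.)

199872/1001 frames

A emits 24 × 8328 = 199872 frames; B emits 24000/1001 × 8328 = 199872000/1001.
Difference = 199872/1001 frames (≈ 199.6723); B is behind A.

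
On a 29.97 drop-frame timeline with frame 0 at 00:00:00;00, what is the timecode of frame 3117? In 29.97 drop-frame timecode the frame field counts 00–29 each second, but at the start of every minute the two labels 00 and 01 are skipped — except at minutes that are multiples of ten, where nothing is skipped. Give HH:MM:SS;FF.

Each 10-minute DF block holds 10 × 60 × 30 − 9 × 2 = 17982 frames. 3117 ÷ 17982 → 0 full blocks, remainder 3117.
Within the partial block the first minute is 1800 frames and each further minute 1798, so 1 further minute boundary passed. Total skipped labels = 18 × 0 + 2 × 1 = 2.
Non-drop label index = 3117 + 2 = 3119; at 30 labels/s that is 00:01:43:29, i.e. DF 00:01:43;29.

00:01:43;29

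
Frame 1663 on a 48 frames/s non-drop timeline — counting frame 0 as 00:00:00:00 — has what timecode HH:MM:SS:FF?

1663 ÷ 48 = 34 full seconds, remainder 31 frames.
34 s = 0 h 0 min 34 s.
Timecode: 00:00:34:31.

00:00:34:31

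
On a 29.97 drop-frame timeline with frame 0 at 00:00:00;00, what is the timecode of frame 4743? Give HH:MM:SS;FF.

Each 10-minute DF block holds 10 × 60 × 30 − 9 × 2 = 17982 frames. 4743 ÷ 17982 → 0 full blocks, remainder 4743.
Within the partial block the first minute is 1800 frames and each further minute 1798, so 2 further minute boundaries passed. Total skipped labels = 18 × 0 + 2 × 2 = 4.
Non-drop label index = 4743 + 4 = 4747; at 30 labels/s that is 00:02:38:07, i.e. DF 00:02:38;07.

00:02:38;07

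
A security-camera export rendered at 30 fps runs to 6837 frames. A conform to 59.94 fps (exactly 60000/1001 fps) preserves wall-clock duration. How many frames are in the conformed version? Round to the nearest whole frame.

Frames at target rate = 6837 × (60000/1001) / (30) = 13674000/1001 ≈ 13660.340.
Nearest whole frame: 13660.

13660 frames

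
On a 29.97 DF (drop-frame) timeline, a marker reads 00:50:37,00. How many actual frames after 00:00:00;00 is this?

As if non-drop at 30 labels/s: (0 × 3600 + 50 × 60 + 37) × 30 + 0 = 91110.
Minute boundaries passed: 50; those not divisible by 10: 50 − 5 = 45; dropped labels = 2 × 45 = 90.
Actual frame index = 91110 − 90 = 91020.

91020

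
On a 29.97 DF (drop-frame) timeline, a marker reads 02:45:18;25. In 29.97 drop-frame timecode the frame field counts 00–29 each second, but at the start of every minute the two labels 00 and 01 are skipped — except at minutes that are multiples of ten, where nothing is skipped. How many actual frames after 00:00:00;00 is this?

297267

Complete 10-minute blocks: 16, each 17982 frames → 287712.
Remaining 5 whole minutes in the current block: 1800 + 4 × 1798 = 8992 frames.
Within the current minute: 18 × 30 + 25 − 2 = 563 (labels ;00/;01 skipped at this minute). Total = 287712 + 8992 + 563 = 297267.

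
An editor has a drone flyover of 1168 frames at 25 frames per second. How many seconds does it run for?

46.72 seconds

Running time = 1168 / (25) = 46.72 s.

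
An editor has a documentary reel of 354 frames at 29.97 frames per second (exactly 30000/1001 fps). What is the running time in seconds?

Running time = 354 / (30000/1001) = 11.8118 s.

11.8118 seconds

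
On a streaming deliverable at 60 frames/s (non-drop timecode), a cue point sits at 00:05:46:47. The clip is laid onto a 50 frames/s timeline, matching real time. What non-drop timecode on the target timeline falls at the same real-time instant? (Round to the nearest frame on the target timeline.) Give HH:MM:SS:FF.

Source frame index: (0×3600 + 5×60 + 46) × 60 + 47 = 20807.
Real time: 20807 / (60) = 20807/60 s.
Target frame: (20807/60) × (50) = 104035/6 ≈ 17339.167 → 17339.
At 50 labels/s: frame 17339 → 00:05:46:39.

00:05:46:39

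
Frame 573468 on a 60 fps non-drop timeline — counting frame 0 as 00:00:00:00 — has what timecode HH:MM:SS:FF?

02:39:17:48

573468 ÷ 60 = 9557 full seconds, remainder 48 frames.
9557 s = 2 h 39 min 17 s.
Timecode: 02:39:17:48.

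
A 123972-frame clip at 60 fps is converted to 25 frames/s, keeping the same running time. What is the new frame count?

Target frames = source frames × (target rate / source rate) = 123972 × (25)/(60) = 123972 × 5/12 = 51655.

51655 frames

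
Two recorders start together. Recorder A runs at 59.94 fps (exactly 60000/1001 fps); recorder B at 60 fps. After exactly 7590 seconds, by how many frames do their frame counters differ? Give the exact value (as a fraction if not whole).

A emits 60000/1001 × 7590 = 41400000/91 frames; B emits 60 × 7590 = 455400.
Difference = 41400/91 frames (≈ 454.9451); B is ahead of A.

41400/91 frames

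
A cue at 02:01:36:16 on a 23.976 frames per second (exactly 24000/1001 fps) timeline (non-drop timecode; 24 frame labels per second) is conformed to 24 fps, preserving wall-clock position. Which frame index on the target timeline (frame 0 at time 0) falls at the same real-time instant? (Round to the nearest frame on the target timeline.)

frame 175295

Source frame index: (2×3600 + 1×60 + 36) × 24 + 16 = 175120.
Real time: 175120 / (24000/1001) = 2191189/300 s.
Target frame: (2191189/300) × (24) = 4382378/25 ≈ 175295.120 → 175295.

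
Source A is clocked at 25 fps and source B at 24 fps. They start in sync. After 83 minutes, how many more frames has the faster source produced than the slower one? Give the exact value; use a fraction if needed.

4980 frames

83 min = 4980 s.
A emits 25 × 4980 = 124500 frames; B emits 24 × 4980 = 119520.
Difference = 4980 frames; B is behind A.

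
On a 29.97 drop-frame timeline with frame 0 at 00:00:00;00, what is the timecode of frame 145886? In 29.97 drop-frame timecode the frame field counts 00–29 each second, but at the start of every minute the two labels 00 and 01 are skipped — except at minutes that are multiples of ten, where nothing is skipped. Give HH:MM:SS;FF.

01:21:07;22

Each 10-minute DF block holds 10 × 60 × 30 − 9 × 2 = 17982 frames. 145886 ÷ 17982 → 8 full blocks, remainder 2030.
Within the partial block the first minute is 1800 frames and each further minute 1798, so 1 further minute boundary passed. Total skipped labels = 18 × 8 + 2 × 1 = 146.
Non-drop label index = 145886 + 146 = 146032; at 30 labels/s that is 01:21:07:22, i.e. DF 01:21:07;22.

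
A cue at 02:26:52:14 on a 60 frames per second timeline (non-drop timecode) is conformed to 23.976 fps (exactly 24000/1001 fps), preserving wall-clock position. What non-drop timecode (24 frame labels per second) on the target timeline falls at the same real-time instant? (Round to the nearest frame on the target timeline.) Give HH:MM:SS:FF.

Source frame index: (2×3600 + 26×60 + 52) × 60 + 14 = 528734.
Real time: 528734 / (60) = 264367/30 s.
Target frame: (264367/30) × (24000/1001) = 211493600/1001 ≈ 211282.318 → 211282.
At 24 labels/s: frame 211282 → 02:26:43:10.

02:26:43:10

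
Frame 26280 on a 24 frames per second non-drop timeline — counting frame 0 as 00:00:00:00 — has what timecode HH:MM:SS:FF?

26280 ÷ 24 = 1095 full seconds, remainder 0 frames.
1095 s = 0 h 18 min 15 s.
Timecode: 00:18:15:00.

00:18:15:00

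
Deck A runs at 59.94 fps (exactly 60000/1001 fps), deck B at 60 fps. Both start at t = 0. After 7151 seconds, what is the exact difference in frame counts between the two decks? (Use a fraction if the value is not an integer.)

429060/1001 frames

A emits 60000/1001 × 7151 = 429060000/1001 frames; B emits 60 × 7151 = 429060.
Difference = 429060/1001 frames (≈ 428.6314); B is ahead of A.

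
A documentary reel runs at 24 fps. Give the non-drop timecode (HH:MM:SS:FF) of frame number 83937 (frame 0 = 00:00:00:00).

00:58:17:09

83937 ÷ 24 = 3497 full seconds, remainder 9 frames.
3497 s = 0 h 58 min 17 s.
Timecode: 00:58:17:09.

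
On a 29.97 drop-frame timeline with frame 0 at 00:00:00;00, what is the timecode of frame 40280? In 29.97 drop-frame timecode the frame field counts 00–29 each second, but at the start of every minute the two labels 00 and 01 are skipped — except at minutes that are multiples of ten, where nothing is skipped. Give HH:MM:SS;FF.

Ten DF minutes hold 17982 frames, so frame 40280 lies in block 2 (frames 35964–53945) with 4316 frames into that block.
The block's first minute is 1800 frames and the rest 1798 each; 4316 frames reaches minute 2, so 2 × 18 + 2 × 2 = 40 labels have been skipped so far.
Adding those back, label number 40280 + 40 = 40320 at 30 labels/s is 1344 s + 0 f = 0 h 22 min 24 s frame 0, i.e. 00:22:24;00.

00:22:24;00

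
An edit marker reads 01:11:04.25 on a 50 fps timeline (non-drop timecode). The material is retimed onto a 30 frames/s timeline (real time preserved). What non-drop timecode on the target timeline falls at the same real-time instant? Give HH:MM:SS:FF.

01:11:04:15

Source frame index: (1×3600 + 11×60 + 4) × 50 + 25 = 213225.
Real time: 213225 / (50) = 8529/2 s.
Target frame: (8529/2) × (30) = 127935.
At 30 labels/s: frame 127935 → 01:11:04:15.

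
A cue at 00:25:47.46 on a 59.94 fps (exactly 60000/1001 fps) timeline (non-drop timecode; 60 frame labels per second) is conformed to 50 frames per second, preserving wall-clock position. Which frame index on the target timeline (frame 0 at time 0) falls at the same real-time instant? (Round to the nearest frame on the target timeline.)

Source frame index: (0×3600 + 25×60 + 47) × 60 + 46 = 92866.
Real time: 92866 / (60000/1001) = 46479433/30000 s.
Target frame: (46479433/30000) × (50) = 46479433/600 ≈ 77465.722 → 77466.

frame 77466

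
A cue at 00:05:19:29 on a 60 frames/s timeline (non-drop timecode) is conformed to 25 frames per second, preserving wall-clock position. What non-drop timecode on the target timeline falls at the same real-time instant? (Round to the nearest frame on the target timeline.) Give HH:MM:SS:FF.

00:05:19:12

Source frame index: (0×3600 + 5×60 + 19) × 60 + 29 = 19169.
Real time: 19169 / (60) = 19169/60 s.
Target frame: (19169/60) × (25) = 95845/12 ≈ 7987.083 → 7987.
At 25 labels/s: frame 7987 → 00:05:19:12.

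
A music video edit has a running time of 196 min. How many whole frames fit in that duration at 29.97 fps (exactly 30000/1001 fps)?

352447 frames

196 min = 11760 s.
Frames = 11760 × 30000/1001 = 50400000/143 ≈ 352447.5524.
Complete frames: 352447.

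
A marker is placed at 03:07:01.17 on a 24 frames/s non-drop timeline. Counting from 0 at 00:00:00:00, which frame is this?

Total seconds to the label: (3 × 3600 + 7 × 60 + 1) = 11221.
Frame index = 11221 × 24 + 17 = 269321.

frame 269321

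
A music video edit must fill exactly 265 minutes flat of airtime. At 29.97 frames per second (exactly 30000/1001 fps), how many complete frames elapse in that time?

476523 frames

265 min = 15900 s.
Frames = 15900 × 30000/1001 = 477000000/1001 ≈ 476523.4765.
Complete frames: 476523.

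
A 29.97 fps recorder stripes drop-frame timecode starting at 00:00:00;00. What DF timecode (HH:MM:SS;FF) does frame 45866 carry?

00:25:30;12

Ten DF minutes hold 17982 frames, so frame 45866 lies in block 2 (frames 35964–53945) with 9902 frames into that block.
The block's first minute is 1800 frames and the rest 1798 each; 9902 frames reaches minute 5, so 2 × 18 + 5 × 2 = 46 labels have been skipped so far.
Adding those back, label number 45866 + 46 = 45912 at 30 labels/s is 1530 s + 12 f = 0 h 25 min 30 s frame 12, i.e. 00:25:30;12.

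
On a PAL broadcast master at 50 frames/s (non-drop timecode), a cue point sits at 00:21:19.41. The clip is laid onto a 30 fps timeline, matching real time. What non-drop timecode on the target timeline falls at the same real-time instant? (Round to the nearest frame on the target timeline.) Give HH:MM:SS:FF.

Source frame index: (0×3600 + 21×60 + 19) × 50 + 41 = 63991.
Real time: 63991 / (50) = 63991/50 s.
Target frame: (63991/50) × (30) = 191973/5 ≈ 38394.600 → 38395.
At 30 labels/s: frame 38395 → 00:21:19:25.

00:21:19:25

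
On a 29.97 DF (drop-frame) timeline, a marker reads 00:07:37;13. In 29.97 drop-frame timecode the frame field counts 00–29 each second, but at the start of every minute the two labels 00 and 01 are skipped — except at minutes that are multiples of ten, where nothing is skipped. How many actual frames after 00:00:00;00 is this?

13709

Complete 10-minute blocks: 0, each 17982 frames → 0.
Remaining 7 whole minutes in the current block: 1800 + 6 × 1798 = 12588 frames.
Within the current minute: 37 × 30 + 13 − 2 = 1121 (labels ;00/;01 skipped at this minute). Total = 0 + 12588 + 1121 = 13709.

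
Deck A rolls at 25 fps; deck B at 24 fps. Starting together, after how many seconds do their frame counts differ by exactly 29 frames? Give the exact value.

29 seconds

The gap grows by |24 − 25| = 1 frame per second.
Time for a 29-frame gap: 29 ÷ (1) = 29 s.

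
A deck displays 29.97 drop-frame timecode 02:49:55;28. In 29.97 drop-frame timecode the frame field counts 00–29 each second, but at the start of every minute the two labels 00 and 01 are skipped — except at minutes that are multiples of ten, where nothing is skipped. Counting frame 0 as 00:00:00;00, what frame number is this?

As if non-drop at 30 labels/s: (2 × 3600 + 49 × 60 + 55) × 30 + 28 = 305878.
Minute boundaries passed: 169; those not divisible by 10: 169 − 16 = 153; dropped labels = 2 × 153 = 306.
Actual frame index = 305878 − 306 = 305572.

305572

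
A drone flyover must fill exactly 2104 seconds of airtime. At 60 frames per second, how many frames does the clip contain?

126240 frames

Frames = 2104 × 60 = 126240.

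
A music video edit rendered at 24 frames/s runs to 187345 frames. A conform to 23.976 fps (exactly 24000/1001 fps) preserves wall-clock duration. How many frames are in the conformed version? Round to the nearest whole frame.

187158 frames

Frames at target rate = 187345 × (24000/1001) / (24) = 187345000/1001 ≈ 187157.842.
Nearest whole frame: 187158.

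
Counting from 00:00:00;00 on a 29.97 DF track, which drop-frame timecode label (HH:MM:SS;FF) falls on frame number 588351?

Ten DF minutes hold 17982 frames, so frame 588351 lies in block 32 (frames 575424–593405) with 12927 frames into that block.
The block's first minute is 1800 frames and the rest 1798 each; 12927 frames reaches minute 7, so 32 × 18 + 7 × 2 = 590 labels have been skipped so far.
Adding those back, label number 588351 + 590 = 588941 at 30 labels/s is 19631 s + 11 f = 5 h 27 min 11 s frame 11, i.e. 05:27:11;11.

05:27:11;11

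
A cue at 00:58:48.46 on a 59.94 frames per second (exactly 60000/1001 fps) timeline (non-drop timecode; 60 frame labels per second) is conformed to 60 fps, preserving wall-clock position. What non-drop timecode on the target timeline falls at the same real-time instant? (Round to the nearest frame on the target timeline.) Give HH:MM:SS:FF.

00:58:52:18

Source frame index: (0×3600 + 58×60 + 48) × 60 + 46 = 211726.
Real time: 211726 / (60000/1001) = 105968863/30000 s.
Target frame: (105968863/30000) × (60) = 105968863/500 ≈ 211937.726 → 211938.
At 60 labels/s: frame 211938 → 00:58:52:18.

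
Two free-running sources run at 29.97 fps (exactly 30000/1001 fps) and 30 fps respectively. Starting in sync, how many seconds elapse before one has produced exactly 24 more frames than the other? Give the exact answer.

800.8 seconds

The gap grows by |30 − 30000/1001| = 30/1001 frames per second.
Time for a 24-frame gap: 24 ÷ (30/1001) = 800.8 s.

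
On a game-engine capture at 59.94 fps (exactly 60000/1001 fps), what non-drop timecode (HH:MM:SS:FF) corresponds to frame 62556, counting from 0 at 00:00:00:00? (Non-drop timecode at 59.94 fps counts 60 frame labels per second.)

00:17:22:36

62556 ÷ 60 = 1042 full seconds, remainder 36 frames.
1042 s = 0 h 17 min 22 s.
Timecode: 00:17:22:36.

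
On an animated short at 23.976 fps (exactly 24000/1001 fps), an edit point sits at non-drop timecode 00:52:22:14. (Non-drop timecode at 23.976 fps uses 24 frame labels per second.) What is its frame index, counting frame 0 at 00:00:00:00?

Total seconds to the label: (0 × 3600 + 52 × 60 + 22) = 3142.
Frame index = 3142 × 24 + 14 = 75422.

frame 75422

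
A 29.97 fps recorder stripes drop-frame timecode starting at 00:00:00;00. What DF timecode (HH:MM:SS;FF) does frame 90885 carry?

Each 10-minute DF block holds 10 × 60 × 30 − 9 × 2 = 17982 frames. 90885 ÷ 17982 → 5 full blocks, remainder 975.
Within the partial block the first minute is 1800 frames and each further minute 1798, so 0 further minute boundaries passed. Total skipped labels = 18 × 5 + 2 × 0 = 90.
Non-drop label index = 90885 + 90 = 90975; at 30 labels/s that is 00:50:32:15, i.e. DF 00:50:32;15.

00:50:32;15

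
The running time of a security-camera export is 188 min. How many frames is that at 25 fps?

282000 frames

188 min = 11280 s.
Frames = 11280 × 25 = 282000.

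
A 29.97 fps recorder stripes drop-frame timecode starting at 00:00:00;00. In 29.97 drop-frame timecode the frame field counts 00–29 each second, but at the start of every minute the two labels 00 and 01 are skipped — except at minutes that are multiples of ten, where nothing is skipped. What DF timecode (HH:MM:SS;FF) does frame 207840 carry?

01:55:34;28

Each 10-minute DF block holds 10 × 60 × 30 − 9 × 2 = 17982 frames. 207840 ÷ 17982 → 11 full blocks, remainder 10038.
Within the partial block the first minute is 1800 frames and each further minute 1798, so 5 further minute boundaries passed. Total skipped labels = 18 × 11 + 2 × 5 = 208.
Non-drop label index = 207840 + 208 = 208048; at 30 labels/s that is 01:55:34:28, i.e. DF 01:55:34;28.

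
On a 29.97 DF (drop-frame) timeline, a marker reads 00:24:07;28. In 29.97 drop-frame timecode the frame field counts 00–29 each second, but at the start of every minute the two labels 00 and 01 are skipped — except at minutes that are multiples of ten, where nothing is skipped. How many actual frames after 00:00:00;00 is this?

43394

Complete 10-minute blocks: 2, each 17982 frames → 35964.
Remaining 4 whole minutes in the current block: 1800 + 3 × 1798 = 7194 frames.
Within the current minute: 7 × 30 + 28 − 2 = 236 (labels ;00/;01 skipped at this minute). Total = 35964 + 7194 + 236 = 43394.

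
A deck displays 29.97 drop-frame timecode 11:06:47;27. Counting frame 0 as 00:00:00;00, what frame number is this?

1199037

As if non-drop at 30 labels/s: (11 × 3600 + 6 × 60 + 47) × 30 + 27 = 1200237.
Minute boundaries passed: 666; those not divisible by 10: 666 − 66 = 600; dropped labels = 2 × 600 = 1200.
Actual frame index = 1200237 − 1200 = 1199037.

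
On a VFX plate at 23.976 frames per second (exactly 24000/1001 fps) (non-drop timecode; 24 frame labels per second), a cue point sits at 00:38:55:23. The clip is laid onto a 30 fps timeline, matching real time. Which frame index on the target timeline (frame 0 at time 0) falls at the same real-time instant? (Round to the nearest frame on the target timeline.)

Source frame index: (0×3600 + 38×60 + 55) × 24 + 23 = 56063.
Real time: 56063 / (24000/1001) = 56119063/24000 s.
Target frame: (56119063/24000) × (30) = 56119063/800 ≈ 70148.829 → 70149.

frame 70149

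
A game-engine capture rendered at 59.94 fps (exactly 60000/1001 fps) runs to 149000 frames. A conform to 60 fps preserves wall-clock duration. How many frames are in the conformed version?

Target frames = source frames × (target rate / source rate) = 149000 × (60)/(60000/1001) = 149000 × 1001/1000 = 149149.

149149 frames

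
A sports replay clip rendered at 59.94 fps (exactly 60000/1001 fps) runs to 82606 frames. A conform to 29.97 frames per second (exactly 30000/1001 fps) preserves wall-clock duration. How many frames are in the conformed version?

Target frames = source frames × (target rate / source rate) = 82606 × (30000/1001)/(60000/1001) = 82606 × 1/2 = 41303.

41303 frames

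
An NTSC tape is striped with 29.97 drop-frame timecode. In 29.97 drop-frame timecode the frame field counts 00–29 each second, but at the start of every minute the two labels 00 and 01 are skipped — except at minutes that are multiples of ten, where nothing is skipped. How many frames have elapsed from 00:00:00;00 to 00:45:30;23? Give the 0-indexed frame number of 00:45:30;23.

As if non-drop at 30 labels/s: (0 × 3600 + 45 × 60 + 30) × 30 + 23 = 81923.
Minute boundaries passed: 45; those not divisible by 10: 45 − 4 = 41; dropped labels = 2 × 41 = 82.
Actual frame index = 81923 − 82 = 81841.

81841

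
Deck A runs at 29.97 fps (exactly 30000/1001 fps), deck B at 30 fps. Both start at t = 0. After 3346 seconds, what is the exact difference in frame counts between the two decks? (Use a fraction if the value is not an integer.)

14340/143 frames

A emits 30000/1001 × 3346 = 14340000/143 frames; B emits 30 × 3346 = 100380.
Difference = 14340/143 frames (≈ 100.2797); B is ahead of A.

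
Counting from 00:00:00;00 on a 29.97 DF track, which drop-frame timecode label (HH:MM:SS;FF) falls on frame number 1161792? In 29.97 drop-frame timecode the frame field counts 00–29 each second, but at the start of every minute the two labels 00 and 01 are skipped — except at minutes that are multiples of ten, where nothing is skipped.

Each 10-minute DF block holds 10 × 60 × 30 − 9 × 2 = 17982 frames. 1161792 ÷ 17982 → 64 full blocks, remainder 10944.
Within the partial block the first minute is 1800 frames and each further minute 1798, so 6 further minute boundaries passed. Total skipped labels = 18 × 64 + 2 × 6 = 1164.
Non-drop label index = 1161792 + 1164 = 1162956; at 30 labels/s that is 10:46:05:06, i.e. DF 10:46:05;06.

10:46:05;06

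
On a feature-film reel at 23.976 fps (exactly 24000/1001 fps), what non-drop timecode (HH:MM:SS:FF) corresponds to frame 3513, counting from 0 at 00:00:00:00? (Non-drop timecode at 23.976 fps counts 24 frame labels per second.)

00:02:26:09

3513 ÷ 24 = 146 full seconds, remainder 9 frames.
146 s = 0 h 2 min 26 s.
Timecode: 00:02:26:09.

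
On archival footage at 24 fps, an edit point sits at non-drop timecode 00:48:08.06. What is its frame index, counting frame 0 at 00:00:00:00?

69318

Total seconds to the label: (0 × 3600 + 48 × 60 + 8) = 2888.
Frame index = 2888 × 24 + 6 = 69318.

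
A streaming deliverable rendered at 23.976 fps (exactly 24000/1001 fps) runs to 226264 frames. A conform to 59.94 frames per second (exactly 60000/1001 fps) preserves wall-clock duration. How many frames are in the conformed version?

Target frames = source frames × (target rate / source rate) = 226264 × (60000/1001)/(24000/1001) = 226264 × 5/2 = 565660.

565660 frames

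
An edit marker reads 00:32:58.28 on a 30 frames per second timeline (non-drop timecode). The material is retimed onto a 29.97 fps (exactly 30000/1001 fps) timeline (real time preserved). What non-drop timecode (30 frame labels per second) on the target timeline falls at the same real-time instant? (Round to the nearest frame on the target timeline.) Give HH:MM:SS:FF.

Source frame index: (0×3600 + 32×60 + 58) × 30 + 28 = 59368.
Real time: 59368 / (30) = 29684/15 s.
Target frame: (29684/15) × (30000/1001) = 59368000/1001 ≈ 59308.691 → 59309.
At 30 labels/s: frame 59309 → 00:32:56:29.

00:32:56:29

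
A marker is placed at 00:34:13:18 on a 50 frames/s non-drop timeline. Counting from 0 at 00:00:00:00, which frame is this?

102668

Total seconds to the label: (0 × 3600 + 34 × 60 + 13) = 2053.
Frame index = 2053 × 50 + 18 = 102668.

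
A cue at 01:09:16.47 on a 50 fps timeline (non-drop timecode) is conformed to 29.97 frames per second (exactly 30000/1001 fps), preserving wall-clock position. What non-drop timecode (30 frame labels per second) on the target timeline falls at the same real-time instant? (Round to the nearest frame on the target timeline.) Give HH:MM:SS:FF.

01:09:12:24

Source frame index: (1×3600 + 9×60 + 16) × 50 + 47 = 207847.
Real time: 207847 / (50) = 207847/50 s.
Target frame: (207847/50) × (30000/1001) = 124708200/1001 ≈ 124583.616 → 124584.
At 30 labels/s: frame 124584 → 01:09:12:24.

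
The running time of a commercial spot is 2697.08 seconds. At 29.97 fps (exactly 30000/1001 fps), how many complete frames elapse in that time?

80831 frames

Frames = 2697.08 × 30000/1001 = 80912400/1001 ≈ 80831.5684.
Complete frames: 80831.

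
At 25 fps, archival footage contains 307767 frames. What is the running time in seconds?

12310.68 seconds

Running time = 307767 / (25) = 12310.68 s.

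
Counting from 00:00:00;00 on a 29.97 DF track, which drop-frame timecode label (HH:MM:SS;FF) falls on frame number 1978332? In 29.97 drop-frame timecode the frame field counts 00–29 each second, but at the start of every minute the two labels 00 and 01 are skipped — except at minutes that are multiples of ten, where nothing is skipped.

Each 10-minute DF block holds 10 × 60 × 30 − 9 × 2 = 17982 frames. 1978332 ÷ 17982 → 110 full blocks, remainder 312.
Within the partial block the first minute is 1800 frames and each further minute 1798, so 0 further minute boundaries passed. Total skipped labels = 18 × 110 + 2 × 0 = 1980.
Non-drop label index = 1978332 + 1980 = 1980312; at 30 labels/s that is 18:20:10:12, i.e. DF 18:20:10;12.

18:20:10;12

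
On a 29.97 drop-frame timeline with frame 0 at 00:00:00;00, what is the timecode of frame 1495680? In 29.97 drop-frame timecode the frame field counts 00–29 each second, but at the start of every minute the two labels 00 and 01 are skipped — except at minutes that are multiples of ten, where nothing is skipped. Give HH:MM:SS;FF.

Ten DF minutes hold 17982 frames, so frame 1495680 lies in block 83 (frames 1492506–1510487) with 3174 frames into that block.
The block's first minute is 1800 frames and the rest 1798 each; 3174 frames reaches minute 1, so 83 × 18 + 1 × 2 = 1496 labels have been skipped so far.
Adding those back, label number 1495680 + 1496 = 1497176 at 30 labels/s is 49905 s + 26 f = 13 h 51 min 45 s frame 26, i.e. 13:51:45;26.

13:51:45;26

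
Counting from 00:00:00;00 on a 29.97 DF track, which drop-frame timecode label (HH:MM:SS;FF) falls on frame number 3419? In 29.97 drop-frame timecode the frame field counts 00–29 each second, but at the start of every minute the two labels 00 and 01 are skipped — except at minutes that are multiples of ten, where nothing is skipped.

Ten DF minutes hold 17982 frames, so frame 3419 lies in block 0 (frames 0–17981) with 3419 frames into that block.
The block's first minute is 1800 frames and the rest 1798 each; 3419 frames reaches minute 1, so 0 × 18 + 1 × 2 = 2 labels have been skipped so far.
Adding those back, label number 3419 + 2 = 3421 at 30 labels/s is 114 s + 1 f = 0 h 1 min 54 s frame 1, i.e. 00:01:54;01.

00:01:54;01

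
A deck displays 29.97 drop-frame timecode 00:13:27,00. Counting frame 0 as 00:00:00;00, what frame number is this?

As if non-drop at 30 labels/s: (0 × 3600 + 13 × 60 + 27) × 30 + 0 = 24210.
Minute boundaries passed: 13; those not divisible by 10: 13 − 1 = 12; dropped labels = 2 × 12 = 24.
Actual frame index = 24210 − 24 = 24186.

24186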